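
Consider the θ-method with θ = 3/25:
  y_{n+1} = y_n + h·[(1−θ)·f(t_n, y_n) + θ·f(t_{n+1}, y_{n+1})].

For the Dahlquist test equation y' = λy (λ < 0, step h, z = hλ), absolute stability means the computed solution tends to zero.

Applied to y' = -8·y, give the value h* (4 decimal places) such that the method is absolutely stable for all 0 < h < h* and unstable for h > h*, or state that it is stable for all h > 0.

(-2.6316,0); λ=-8 ⇒ h* = (50/19)/8 = 0.3289.

With y'=λy (z=hλ):
  y_{n+1} = y_n + z·[22/25·y_n + 3/25·y_{n+1}] ⇒ (1 − 3/25z)y_{n+1} = (1 + 22/25z)y_n
  R(z) = (1 + 22/25z)/(1 − 3/25z).

Find x<0 with |R(x)|<1.
x=-1.18: |R|=0.0336
R=−1: 1+22/25x = −1+3/25x ⇒ -19/25x=2 ⇒ x=2/(-19/25)=-2.6316
Confirm numerically:
  x=-1.744: |R|=0.44218 <1
  x=-1.740: |R|=0.43944 <1
  x=-1.701: |R|=0.41265 <1
  x=-1.188: |R|=0.03977 <1
  x=-3.148: |R|=1.28487 >1
  x=-3.124: |R|=1.27220 >1
  x=-2.875: |R|=1.13755 >1
Stable set (-2.6316, 0).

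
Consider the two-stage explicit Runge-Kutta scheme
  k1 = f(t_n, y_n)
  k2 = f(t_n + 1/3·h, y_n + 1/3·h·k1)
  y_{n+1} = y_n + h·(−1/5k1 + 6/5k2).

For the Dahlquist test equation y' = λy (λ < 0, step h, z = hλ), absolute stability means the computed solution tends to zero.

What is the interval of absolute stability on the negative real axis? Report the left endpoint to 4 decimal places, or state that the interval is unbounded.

Test eqn y'=λy, z=hλ:
  k1=λy_n ⇒ h·k1=z·y_n;  k2=λ(1+1/3z)y_n ⇒ h·k2=z(1+1/3z)y_n
  y_{n+1}/y_n = 1 − 1/5z + 6/5z(1+1/3z) = 1 + z + 2/5z²
  Hence R(z) = 1 + z + 2/5z².

Boundary: |R(x)|=1, x<0.
x=-1.25: |R|=0.3750
R=1: x+2/5x²=0 ⇒ x=−5/2=-2.5000; min R=1−1/(4·2/5)=0.3750>−1
Confirm numerically:
  x=-2.439: |R|=0.94049 <1
  x=-1.802: |R|=0.49688 <1
  x=-1.665: |R|=0.44389 <1
  x=-1.318: |R|=0.37685 <1
  x=-2.763: |R|=1.29067 >1
  x=-2.724: |R|=1.24407 >1
  x=-2.614: |R|=1.11920 >1
Stable set (-2.5000, 0).

z∈(-2.5000,0).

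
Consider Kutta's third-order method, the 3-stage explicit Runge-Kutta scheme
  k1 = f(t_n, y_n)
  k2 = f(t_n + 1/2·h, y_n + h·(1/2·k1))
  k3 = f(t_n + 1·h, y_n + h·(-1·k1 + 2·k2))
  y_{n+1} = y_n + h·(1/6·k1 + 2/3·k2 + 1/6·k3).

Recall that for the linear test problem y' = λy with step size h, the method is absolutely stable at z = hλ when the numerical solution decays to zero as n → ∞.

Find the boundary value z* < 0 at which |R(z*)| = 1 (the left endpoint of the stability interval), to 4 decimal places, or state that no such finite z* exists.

left endpoint -2.5127.

Set f=λy, z=hλ:
  order 3, 3-stage ⇒ R(z)=1+z+z^2/2+z^3/6
  (e.g. R(-1.65)=-0.03744, |R|=0.03744)

Solve |R(x)|<1 on ℝ⁻.
x=-1.65: |R|=0.0374
|R(-2.66)|=1.2590 |R(-1.81)|=0.1602 |R(-1.17)|=0.2475
Bisect:
  x_lo=-2.8759 |R|=1.7047  x_hi=-0.3999 |R|=0.6694
  mid=-1.63788 |R|=0.02886 →hi
  mid=-2.25687 |R|=0.62601 →hi
  mid=-2.56636 |R|=1.09036 →lo
  mid=-2.41161 |R|=0.84128 →hi
  mid=-2.48899 |R|=0.96136 →hi
  mid=-2.52767 |R|=1.02472 →lo
  mid=-2.50833 |R|=0.99276 →hi
  mid=-2.51800 |R|=1.00867 →lo
  ...
  [-2.51287,-2.51271] ⇒ x*=-2.5127
Stable set (-2.5127, 0).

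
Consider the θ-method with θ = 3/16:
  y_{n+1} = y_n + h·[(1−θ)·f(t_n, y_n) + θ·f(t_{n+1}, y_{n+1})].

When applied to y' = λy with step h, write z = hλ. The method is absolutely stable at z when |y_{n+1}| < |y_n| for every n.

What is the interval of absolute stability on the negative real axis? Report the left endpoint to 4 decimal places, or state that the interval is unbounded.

z∈(-3.2000,0).

On y'=λy, z=hλ:
  y_{n+1} = y_n + z·[13/16·y_n + 3/16·y_{n+1}] ⇒ (1 − 3/16z)y_{n+1} = (1 + 13/16z)y_n
  ⇒ R(z) = (1 + 13/16z)/(1 − 3/16z).

Boundary: |R(x)|=1, x<0.
x=-1.06: |R|=0.1157
R=−1: 1+13/16x = −1+3/16x ⇒ -5/8x=2 ⇒ x=2/(-5/8)=-3.2000
Confirm numerically:
  x=-2.181: |R|=0.54797 <1
  x=-2.066: |R|=0.48914 <1
  x=-2.005: |R|=0.45719 <1
  x=-3.563: |R|=1.13601 >1
  x=-3.536: |R|=1.12628 >1
Interval (-3.2000, 0).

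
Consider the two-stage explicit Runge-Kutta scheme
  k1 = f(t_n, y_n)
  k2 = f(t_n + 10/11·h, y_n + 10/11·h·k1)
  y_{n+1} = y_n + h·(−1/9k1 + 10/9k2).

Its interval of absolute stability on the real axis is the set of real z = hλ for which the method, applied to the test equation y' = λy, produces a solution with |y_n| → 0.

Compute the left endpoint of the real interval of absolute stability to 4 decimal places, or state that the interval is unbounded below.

z* = -0.9900.

With y'=λy (z=hλ):
  k1=λy_n ⇒ h·k1=z·y_n;  k2=λ(1+10/11z)y_n ⇒ h·k2=z(1+10/11z)y_n
  y_{n+1}/y_n = 1 − 1/9z + 10/9z(1+10/11z) = 1 + z + 100/99z²
  Hence R(z) = 1 + z + 100/99z².

Solve |R(x)|<1 on ℝ⁻.
x=-1.74: |R|=2.3182
R=1: x+100/99x²=0 ⇒ x=−99/100=-0.9900; min R=1−1/(4·100/99)=0.7525>−1
Confirm numerically:
  x=-0.828: |R|=0.86451 <1
  x=-0.756: |R|=0.82131 <1
  x=-0.516: |R|=0.75295 <1
  x=-1.478: |R|=1.72855 >1
  x=-1.119: |R|=1.14581 >1
Interval (-0.9900, 0).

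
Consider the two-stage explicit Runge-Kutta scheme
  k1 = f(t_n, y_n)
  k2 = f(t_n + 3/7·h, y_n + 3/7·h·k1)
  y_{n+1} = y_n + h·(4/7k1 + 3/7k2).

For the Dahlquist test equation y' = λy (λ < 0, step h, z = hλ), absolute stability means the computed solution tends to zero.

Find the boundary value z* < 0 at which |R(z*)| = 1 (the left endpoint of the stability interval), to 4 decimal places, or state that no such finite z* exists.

z* = -5.4444.

Test eqn y'=λy, z=hλ:
  k1=λy_n ⇒ h·k1=z·y_n;  k2=λ(1+3/7z)y_n ⇒ h·k2=z(1+3/7z)y_n
  y_{n+1}/y_n = 1 + 4/7z + 3/7z(1+3/7z) = 1 + z + 9/49z²
  Hence R(z) = 1 + z + 9/49z².

Find x<0 with |R(x)|<1.
x=-0.73: |R|=0.3679
R=1: x+9/49x²=0 ⇒ x=−49/9=-5.4444; min R=1−1/(4·9/49)=-0.3611>−1
Confirm numerically:
  x=-4.969: |R|=0.56607 <1
  x=-3.702: |R|=0.18479 <1
  x=-2.228: |R|=0.31625 <1
  x=-5.978: |R|=1.58584 >1
  x=-5.942: |R|=1.54303 >1
So |R|<1 on (-5.4444, 0).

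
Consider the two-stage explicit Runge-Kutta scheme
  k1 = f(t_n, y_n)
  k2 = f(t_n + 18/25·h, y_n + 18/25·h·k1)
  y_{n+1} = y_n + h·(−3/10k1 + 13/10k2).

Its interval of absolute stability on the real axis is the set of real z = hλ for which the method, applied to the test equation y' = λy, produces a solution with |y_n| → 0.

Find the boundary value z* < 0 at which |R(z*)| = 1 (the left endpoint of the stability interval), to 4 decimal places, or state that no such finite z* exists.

With y'=λy (z=hλ):
  k1=λy_n ⇒ h·k1=z·y_n;  k2=λ(1+18/25z)y_n ⇒ h·k2=z(1+18/25z)y_n
  y_{n+1}/y_n = 1 − 3/10z + 13/10z(1+18/25z) = 1 + z + 117/125z²
  Hence R(z) = 1 + z + 117/125z².

Solve |R(x)|<1 on ℝ⁻.
x=-0.76: |R|=0.7806
R=1: x+117/125x²=0 ⇒ x=−125/117=-1.0684; min R=1−1/(4·117/125)=0.7329>−1
Confirm numerically:
  x=-1.016: |R|=0.95019 <1
  x=-0.713: |R|=0.76283 <1
  x=-0.578: |R|=0.73470 <1
  x=-0.481: |R|=0.73555 <1
  x=-1.593: |R|=1.78224 >1
  x=-1.381: |R|=1.40410 >1
  x=-1.302: |R|=1.28471 >1
Stable set (-1.0684, 0).

z* = -1.0684.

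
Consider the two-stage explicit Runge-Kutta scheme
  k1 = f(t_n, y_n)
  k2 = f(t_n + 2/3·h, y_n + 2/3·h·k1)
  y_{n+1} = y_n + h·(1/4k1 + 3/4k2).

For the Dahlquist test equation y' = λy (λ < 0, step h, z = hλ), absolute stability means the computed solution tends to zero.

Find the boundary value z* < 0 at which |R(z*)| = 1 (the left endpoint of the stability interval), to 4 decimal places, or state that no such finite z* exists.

Set f=λy, z=hλ:
  k1=λy_n ⇒ h·k1=z·y_n;  k2=λ(1+2/3z)y_n ⇒ h·k2=z(1+2/3z)y_n
  y_{n+1}/y_n = 1 + 1/4z + 3/4z(1+2/3z) = 1 + z + 1/2z²
  R(z) = 1 + z + 1/2z².

Solve |R(x)|<1 on ℝ⁻.
x=-1.71: |R|=0.7520
R=1: x+1/2x²=0 ⇒ x=−2=-2.0000; min R=1−1/(4·1/2)=0.5000>−1
Confirm numerically:
  x=-1.931: |R|=0.93338 <1
  x=-1.351: |R|=0.56160 <1
  x=-1.340: |R|=0.55780 <1
  x=-2.473: |R|=1.58486 >1
  x=-2.438: |R|=1.53392 >1
  x=-2.136: |R|=1.14525 >1
Stable set (-2.0000, 0).

left endpoint -2.0000.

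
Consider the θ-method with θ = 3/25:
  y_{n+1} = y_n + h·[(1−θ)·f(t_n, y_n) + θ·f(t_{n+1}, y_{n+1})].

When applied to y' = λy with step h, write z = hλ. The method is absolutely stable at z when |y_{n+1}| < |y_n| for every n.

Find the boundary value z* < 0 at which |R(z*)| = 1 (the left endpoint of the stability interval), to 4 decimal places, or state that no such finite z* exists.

z* = -2.6316.

With y'=λy (z=hλ):
  y_{n+1} = y_n + z·[22/25·y_n + 3/25·y_{n+1}] ⇒ (1 − 3/25z)y_{n+1} = (1 + 22/25z)y_n
  ⇒ R(z) = (1 + 22/25z)/(1 − 3/25z).

Need |R(x)|<1, x<0.
x=-0.34: |R|=0.6733
R=−1: 1+22/25x = −1+3/25x ⇒ -19/25x=2 ⇒ x=2/(-19/25)=-2.6316
Confirm numerically:
  x=-2.363: |R|=0.84097 <1
  x=-2.334: |R|=0.82332 <1
  x=-2.042: |R|=0.64011 <1
  x=-2.034: |R|=0.63494 <1
  x=-2.881: |R|=1.14086 >1
  x=-2.815: |R|=1.10420 >1
  x=-2.700: |R|=1.03927 >1
Stable set (-2.6316, 0).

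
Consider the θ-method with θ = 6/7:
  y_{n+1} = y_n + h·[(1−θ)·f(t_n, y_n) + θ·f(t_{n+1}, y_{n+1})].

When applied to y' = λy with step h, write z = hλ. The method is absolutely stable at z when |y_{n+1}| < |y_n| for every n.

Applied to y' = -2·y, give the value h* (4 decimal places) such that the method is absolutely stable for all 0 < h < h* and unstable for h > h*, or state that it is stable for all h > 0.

interval (−∞, 0). Any h>0 works for λ=-2.

Set f=λy, z=hλ:
  y_{n+1} = y_n + z·[1/7·y_n + 6/7·y_{n+1}] ⇒ (1 − 6/7z)y_{n+1} = (1 + 1/7z)y_n
  ⇒ R(z) = (1 + 1/7z)/(1 − 6/7z).

Solve |R(x)|<1 on ℝ⁻.
x=-0.96: |R|=0.4734
x=-2: |R|=0.2632
x=-10: |R|=0.0448
x=-100: |R|=0.1532
θ=6/7≥1/2 ⇒ |1+1/7x|<|1−6/7x| ∀x<0 ⇒ stable on all of ℝ⁻.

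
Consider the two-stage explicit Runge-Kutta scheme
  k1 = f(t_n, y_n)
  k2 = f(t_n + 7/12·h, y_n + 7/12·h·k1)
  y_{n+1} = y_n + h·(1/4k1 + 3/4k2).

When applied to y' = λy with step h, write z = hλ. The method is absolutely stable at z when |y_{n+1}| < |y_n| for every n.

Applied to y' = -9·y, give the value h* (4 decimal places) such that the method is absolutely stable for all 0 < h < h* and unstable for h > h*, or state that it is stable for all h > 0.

(-2.2857,0); λ=-9 ⇒ h* = (16/7)/9 = 0.2540.

On y'=λy, z=hλ:
  k1=λy_n ⇒ h·k1=z·y_n;  k2=λ(1+7/12z)y_n ⇒ h·k2=z(1+7/12z)y_n
  y_{n+1}/y_n = 1 + 1/4z + 3/4z(1+7/12z) = 1 + z + 7/16z²
  R(z) = 1 + z + 7/16z².

Need |R(x)|<1, x<0.
x=-0.97: |R|=0.4416
R=1: x+7/16x²=0 ⇒ x=−16/7=-2.2857; min R=1−1/(4·7/16)=0.4286>−1
Confirm numerically:
  x=-2.241: |R|=0.95616 <1
  x=-1.459: |R|=0.47230 <1
  x=-1.452: |R|=0.47038 <1
  x=-2.705: |R|=1.49620 >1
  x=-2.606: |R|=1.36517 >1
Interval (-2.2857, 0).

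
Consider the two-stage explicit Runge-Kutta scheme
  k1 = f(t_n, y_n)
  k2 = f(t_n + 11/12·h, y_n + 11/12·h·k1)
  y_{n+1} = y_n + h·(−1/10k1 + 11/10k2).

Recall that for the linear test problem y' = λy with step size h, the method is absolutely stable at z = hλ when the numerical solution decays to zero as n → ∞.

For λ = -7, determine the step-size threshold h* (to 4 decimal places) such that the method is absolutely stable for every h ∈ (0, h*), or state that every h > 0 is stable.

On y'=λy, z=hλ:
  k1=λy_n ⇒ h·k1=z·y_n;  k2=λ(1+11/12z)y_n ⇒ h·k2=z(1+11/12z)y_n
  y_{n+1}/y_n = 1 − 1/10z + 11/10z(1+11/12z) = 1 + z + 121/120z²
  Hence R(z) = 1 + z + 121/120z².

Boundary: |R(x)|=1, x<0.
x=-0.47: |R|=0.7527
R=1: x+121/120x²=0 ⇒ x=−120/121=-0.9917; min R=1−1/(4·121/120)=0.7521>−1
Confirm numerically:
  x=-0.703: |R|=0.79533 <1
  x=-0.671: |R|=0.78299 <1
  x=-0.475: |R|=0.75251 <1
  x=-1.476: |R|=1.72073 >1
  x=-1.267: |R|=1.35167 >1
Interval (-0.9917, 0).

(-0.9917,0); λ=-7 ⇒ h* = (120/121)/7 = 0.1417.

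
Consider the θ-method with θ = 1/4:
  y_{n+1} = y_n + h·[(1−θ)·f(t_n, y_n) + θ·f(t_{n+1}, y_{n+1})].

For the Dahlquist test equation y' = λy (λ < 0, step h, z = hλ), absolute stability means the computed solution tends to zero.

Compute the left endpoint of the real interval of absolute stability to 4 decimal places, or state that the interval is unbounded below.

Test eqn y'=λy, z=hλ:
  y_{n+1} = y_n + z·[3/4·y_n + 1/4·y_{n+1}] ⇒ (1 − 1/4z)y_{n+1} = (1 + 3/4z)y_n
  Hence R(z) = (1 + 3/4z)/(1 − 1/4z).

Need |R(x)|<1, x<0.
x=-1.1: |R|=0.1373
R=−1: 1+3/4x = −1+1/4x ⇒ -1/2x=2 ⇒ x=2/(-1/2)=-4.0000
Confirm numerically:
  x=-3.684: |R|=0.91775 <1
  x=-3.578: |R|=0.88862 <1
  x=-3.458: |R|=0.85465 <1
  x=-2.670: |R|=0.60120 <1
  x=-4.476: |R|=1.11232 >1
  x=-4.361: |R|=1.08635 >1
  x=-4.265: |R|=1.06413 >1
So |R|<1 on (-4.0000, 0).

left endpoint -4.0000.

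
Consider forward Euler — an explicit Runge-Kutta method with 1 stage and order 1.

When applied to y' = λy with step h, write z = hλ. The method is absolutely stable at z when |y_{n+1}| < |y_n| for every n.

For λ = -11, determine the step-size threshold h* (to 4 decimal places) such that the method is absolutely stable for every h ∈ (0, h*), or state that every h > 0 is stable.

With y'=λy (z=hλ):
  order 1, 1-stage ⇒ R(z)=1+z
  (e.g. R(-1.72)=-0.72000, |R|=0.72000)

Solve |R(x)|<1 on ℝ⁻.
x=-1.72: |R|=0.7200
|R(-2.2)|=1.2000 |R(-1.52)|=0.5200 |R(-0.81)|=0.1900
Bisect:
  x_lo=-2.7191 |R|=1.7191  x_hi=-0.2812 |R|=0.7188
  mid=-1.50011 |R|=0.50011 →hi
  mid=-2.10959 |R|=1.10959 →lo
  mid=-1.80485 |R|=0.80485 →hi
  mid=-1.95722 |R|=0.95722 →hi
  mid=-2.03340 |R|=1.03340 →lo
  mid=-1.99531 |R|=0.99531 →hi
  mid=-2.01436 |R|=1.01436 →lo
  mid=-2.00483 |R|=1.00483 →lo
  mid=-2.00007 |R|=1.00007 →lo
  mid=-1.99769 |R|=0.99769 →hi
  ...
  [-2.00007,-1.99992] ⇒ x*=-2.0000
Interval (-2.0000, 0).

(-2.0000,0); λ=-11 ⇒ h* = 0.1818.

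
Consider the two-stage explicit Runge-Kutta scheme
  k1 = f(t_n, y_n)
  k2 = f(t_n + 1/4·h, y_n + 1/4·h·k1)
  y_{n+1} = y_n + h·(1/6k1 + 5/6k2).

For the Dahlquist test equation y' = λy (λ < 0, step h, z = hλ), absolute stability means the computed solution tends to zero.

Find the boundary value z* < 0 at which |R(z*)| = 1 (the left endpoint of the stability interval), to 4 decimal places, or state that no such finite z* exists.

z* = -4.8000.

With y'=λy (z=hλ):
  k1=λy_n ⇒ h·k1=z·y_n;  k2=λ(1+1/4z)y_n ⇒ h·k2=z(1+1/4z)y_n
  y_{n+1}/y_n = 1 + 1/6z + 5/6z(1+1/4z) = 1 + z + 5/24z²
  so R(z) = 1 + z + 5/24z².

Boundary: |R(x)|=1, x<0.
x=-0.68: |R|=0.4163
R=1: x+5/24x²=0 ⇒ x=−24/5=-4.8000; min R=1−1/(4·5/24)=-0.2000>−1
Confirm numerically:
  x=-3.717: |R|=0.16135 <1
  x=-3.188: |R|=0.07064 <1
  x=-2.522: |R|=0.19690 <1
  x=-5.187: |R|=1.41820 >1
  x=-5.166: |R|=1.39391 >1
  x=-5.070: |R|=1.28519 >1
Stable set (-4.8000, 0).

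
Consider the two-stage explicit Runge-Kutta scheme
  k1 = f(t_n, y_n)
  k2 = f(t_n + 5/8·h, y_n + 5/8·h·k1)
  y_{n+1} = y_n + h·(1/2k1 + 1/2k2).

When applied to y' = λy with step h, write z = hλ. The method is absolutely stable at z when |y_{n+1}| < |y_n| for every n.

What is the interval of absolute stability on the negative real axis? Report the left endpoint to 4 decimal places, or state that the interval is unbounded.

z∈(-3.2000,0).

Set f=λy, z=hλ:
  k1=λy_n ⇒ h·k1=z·y_n;  k2=λ(1+5/8z)y_n ⇒ h·k2=z(1+5/8z)y_n
  y_{n+1}/y_n = 1 + 1/2z + 1/2z(1+5/8z) = 1 + z + 5/16z²
  so R(z) = 1 + z + 5/16z².

Need |R(x)|<1, x<0.
x=-0.66: |R|=0.4761
R=1: x+5/16x²=0 ⇒ x=−16/5=-3.2000; min R=1−1/(4·5/16)=0.2000>−1
Confirm numerically:
  x=-3.005: |R|=0.81688 <1
  x=-2.867: |R|=0.70165 <1
  x=-1.845: |R|=0.21876 <1
  x=-3.565: |R|=1.40663 >1
  x=-3.364: |R|=1.17241 >1
  x=-3.330: |R|=1.13528 >1
So |R|<1 on (-3.2000, 0).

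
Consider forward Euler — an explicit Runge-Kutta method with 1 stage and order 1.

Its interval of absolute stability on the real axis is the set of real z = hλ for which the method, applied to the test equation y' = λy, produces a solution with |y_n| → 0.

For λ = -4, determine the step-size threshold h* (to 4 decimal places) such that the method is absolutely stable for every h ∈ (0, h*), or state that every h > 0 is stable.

(-2.0000,0); λ=-4 ⇒ h* = 0.5000.

Set f=λy, z=hλ:
  order 1, 1-stage ⇒ R(z)=1+z
  (e.g. R(-1.58)=-0.58000, |R|=0.58000)

Boundary: |R(x)|=1, x<0.
x=-1.58: |R|=0.5800
|R(-1.46)|=0.4600 |R(-1.03)|=0.0300 |R(-0.62)|=0.3800
Bisect:
  x_lo=-2.7946 |R|=1.7946  x_hi=-0.1939 |R|=0.8061
  mid=-1.49427 |R|=0.49427 →hi
  mid=-2.14444 |R|=1.14444 →lo
  mid=-1.81936 |R|=0.81936 →hi
  mid=-1.98190 |R|=0.98190 →hi
  mid=-2.06317 |R|=1.06317 →lo
  mid=-2.02254 |R|=1.02254 →lo
  mid=-2.00222 |R|=1.00222 →lo
  mid=-1.99206 |R|=0.99206 →hi
  ...
  [-2.00015,-2.00000] ⇒ x*=-2.0000
Interval (-2.0000, 0).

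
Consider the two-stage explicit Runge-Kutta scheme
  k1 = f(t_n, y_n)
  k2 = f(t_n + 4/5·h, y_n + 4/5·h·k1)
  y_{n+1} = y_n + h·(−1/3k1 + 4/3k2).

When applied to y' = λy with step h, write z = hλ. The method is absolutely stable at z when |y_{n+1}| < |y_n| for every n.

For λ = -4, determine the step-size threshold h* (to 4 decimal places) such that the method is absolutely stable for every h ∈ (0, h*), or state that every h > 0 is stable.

(-0.9375,0); λ=-4 ⇒ h* = (15/16)/4 = 0.2344.

Test eqn y'=λy, z=hλ:
  k1=λy_n ⇒ h·k1=z·y_n;  k2=λ(1+4/5z)y_n ⇒ h·k2=z(1+4/5z)y_n
  y_{n+1}/y_n = 1 − 1/3z + 4/3z(1+4/5z) = 1 + z + 16/15z²
  R(z) = 1 + z + 16/15z².

Boundary: |R(x)|=1, x<0.
x=-1.67: |R|=2.3048
R=1: x+16/15x²=0 ⇒ x=−15/16=-0.9375; min R=1−1/(4·16/15)=0.7656>−1
Confirm numerically:
  x=-0.728: |R|=0.83732 <1
  x=-0.725: |R|=0.83567 <1
  x=-0.663: |R|=0.80587 <1
  x=-0.623: |R|=0.79100 <1
  x=-1.512: |R|=1.92655 >1
  x=-1.248: |R|=1.41334 >1
Interval (-0.9375, 0).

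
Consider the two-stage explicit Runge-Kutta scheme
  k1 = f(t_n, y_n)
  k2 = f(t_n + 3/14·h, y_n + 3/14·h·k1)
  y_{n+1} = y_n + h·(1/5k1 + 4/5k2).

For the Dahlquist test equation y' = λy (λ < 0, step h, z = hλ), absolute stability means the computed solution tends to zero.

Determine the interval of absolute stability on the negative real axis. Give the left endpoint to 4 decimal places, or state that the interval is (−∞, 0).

(-5.8333, 0).

Test eqn y'=λy, z=hλ:
  k1=λy_n ⇒ h·k1=z·y_n;  k2=λ(1+3/14z)y_n ⇒ h·k2=z(1+3/14z)y_n
  y_{n+1}/y_n = 1 + 1/5z + 4/5z(1+3/14z) = 1 + z + 6/35z²
  ⇒ R(z) = 1 + z + 6/35z².

Find x<0 with |R(x)|<1.
x=-0.52: |R|=0.5264
R=1: x+6/35x²=0 ⇒ x=−35/6=-5.8333; min R=1−1/(4·6/35)=-0.4583>−1
Confirm numerically:
  x=-5.375: |R|=0.57768 <1
  x=-3.914: |R|=0.28782 <1
  x=-2.997: |R|=0.45723 <1
  x=-6.361: |R|=1.57540 >1
  x=-5.855: |R|=1.02175 >1
So |R|<1 on (-5.8333, 0).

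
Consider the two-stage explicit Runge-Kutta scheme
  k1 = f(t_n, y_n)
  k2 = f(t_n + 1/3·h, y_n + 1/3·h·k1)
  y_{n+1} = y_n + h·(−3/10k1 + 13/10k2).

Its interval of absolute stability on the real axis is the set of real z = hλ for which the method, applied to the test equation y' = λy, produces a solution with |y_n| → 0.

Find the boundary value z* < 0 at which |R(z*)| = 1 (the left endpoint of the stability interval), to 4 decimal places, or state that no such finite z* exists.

Set f=λy, z=hλ:
  k1=λy_n ⇒ h·k1=z·y_n;  k2=λ(1+1/3z)y_n ⇒ h·k2=z(1+1/3z)y_n
  y_{n+1}/y_n = 1 − 3/10z + 13/10z(1+1/3z) = 1 + z + 13/30z²
  ⇒ R(z) = 1 + z + 13/30z².

Need |R(x)|<1, x<0.
x=-1.19: |R|=0.4236
R=1: x+13/30x²=0 ⇒ x=−30/13=-2.3077; min R=1−1/(4·13/30)=0.4231>−1
Confirm numerically:
  x=-1.861: |R|=0.63977 <1
  x=-1.447: |R|=0.46032 <1
  x=-1.382: |R|=0.44563 <1
  x=-1.286: |R|=0.43064 <1
  x=-2.792: |R|=1.58595 >1
  x=-2.740: |R|=1.51329 >1
So |R|<1 on (-2.3077, 0).

left endpoint -2.3077.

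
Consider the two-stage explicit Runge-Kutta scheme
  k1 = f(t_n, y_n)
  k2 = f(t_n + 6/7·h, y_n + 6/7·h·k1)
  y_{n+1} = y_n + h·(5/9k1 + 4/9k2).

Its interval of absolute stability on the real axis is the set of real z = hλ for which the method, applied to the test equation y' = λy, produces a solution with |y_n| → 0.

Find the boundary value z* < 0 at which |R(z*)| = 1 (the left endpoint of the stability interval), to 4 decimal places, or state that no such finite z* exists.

left endpoint -2.6250.

Test eqn y'=λy, z=hλ:
  k1=λy_n ⇒ h·k1=z·y_n;  k2=λ(1+6/7z)y_n ⇒ h·k2=z(1+6/7z)y_n
  y_{n+1}/y_n = 1 + 5/9z + 4/9z(1+6/7z) = 1 + z + 8/21z²
  Hence R(z) = 1 + z + 8/21z².

Solve |R(x)|<1 on ℝ⁻.
x=-0.78: |R|=0.4518
R=1: x+8/21x²=0 ⇒ x=−21/8=-2.6250; min R=1−1/(4·8/21)=0.3438>−1
Confirm numerically:
  x=-2.326: |R|=0.73506 <1
  x=-2.309: |R|=0.72204 <1
  x=-2.059: |R|=0.55604 <1
  x=-1.419: |R|=0.34807 <1
  x=-3.206: |R|=1.70959 >1
  x=-2.968: |R|=1.38782 >1
  x=-2.658: |R|=1.03341 >1
Interval (-2.6250, 0).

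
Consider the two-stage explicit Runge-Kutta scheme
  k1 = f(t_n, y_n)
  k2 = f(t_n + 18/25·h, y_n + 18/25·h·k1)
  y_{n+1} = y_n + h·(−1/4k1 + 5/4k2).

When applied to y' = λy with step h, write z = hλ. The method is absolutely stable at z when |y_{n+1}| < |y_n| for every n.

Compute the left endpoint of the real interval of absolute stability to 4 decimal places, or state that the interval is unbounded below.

left endpoint -1.1111.

Test eqn y'=λy, z=hλ:
  k1=λy_n ⇒ h·k1=z·y_n;  k2=λ(1+18/25z)y_n ⇒ h·k2=z(1+18/25z)y_n
  y_{n+1}/y_n = 1 − 1/4z + 5/4z(1+18/25z) = 1 + z + 9/10z²
  so R(z) = 1 + z + 9/10z².

Find x<0 with |R(x)|<1.
x=-0.96: |R|=0.8694
R=1: x+9/10x²=0 ⇒ x=−10/9=-1.1111; min R=1−1/(4·9/10)=0.7222>−1
Confirm numerically:
  x=-0.849: |R|=0.79972 <1
  x=-0.670: |R|=0.73401 <1
  x=-0.501: |R|=0.72490 <1
  x=-0.458: |R|=0.73079 <1
  x=-1.379: |R|=1.33248 >1
  x=-1.364: |R|=1.31045 >1
Stable set (-1.1111, 0).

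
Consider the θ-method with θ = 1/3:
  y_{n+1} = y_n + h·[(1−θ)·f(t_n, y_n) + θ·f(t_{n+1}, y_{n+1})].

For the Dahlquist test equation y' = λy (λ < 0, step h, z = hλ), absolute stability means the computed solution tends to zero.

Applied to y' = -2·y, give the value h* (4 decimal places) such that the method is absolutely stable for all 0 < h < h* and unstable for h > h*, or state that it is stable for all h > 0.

(-6.0000,0); λ=-2 ⇒ h* = (6)/2 = 3.0000.

Test eqn y'=λy, z=hλ:
  y_{n+1} = y_n + z·[2/3·y_n + 1/3·y_{n+1}] ⇒ (1 − 1/3z)y_{n+1} = (1 + 2/3z)y_n
  ⇒ R(z) = (1 + 2/3z)/(1 − 1/3z).

Solve |R(x)|<1 on ℝ⁻.
x=-1.38: |R|=0.0548
R=−1: 1+2/3x = −1+1/3x ⇒ -1/3x=2 ⇒ x=2/(-1/3)=-6.0000
Confirm numerically:
  x=-5.492: |R|=0.94018 <1
  x=-4.648: |R|=0.82322 <1
  x=-4.632: |R|=0.82075 <1
  x=-6.578: |R|=1.06035 >1
  x=-6.554: |R|=1.05799 >1
  x=-6.426: |R|=1.04519 >1
Interval (-6.0000, 0).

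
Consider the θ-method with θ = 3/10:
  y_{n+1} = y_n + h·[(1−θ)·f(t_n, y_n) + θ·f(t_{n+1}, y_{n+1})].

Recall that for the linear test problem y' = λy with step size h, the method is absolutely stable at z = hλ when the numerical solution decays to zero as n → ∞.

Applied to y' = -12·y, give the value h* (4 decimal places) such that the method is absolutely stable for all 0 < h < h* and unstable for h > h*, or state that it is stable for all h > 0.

Set f=λy, z=hλ:
  y_{n+1} = y_n + z·[7/10·y_n + 3/10·y_{n+1}] ⇒ (1 − 3/10z)y_{n+1} = (1 + 7/10z)y_n
  ⇒ R(z) = (1 + 7/10z)/(1 − 3/10z).

Boundary: |R(x)|=1, x<0.
x=-1.64: |R|=0.0992
R=−1: 1+7/10x = −1+3/10x ⇒ -2/5x=2 ⇒ x=2/(-2/5)=-5.0000
Confirm numerically:
  x=-4.609: |R|=0.93436 <1
  x=-4.303: |R|=0.87830 <1
  x=-4.256: |R|=0.86929 <1
  x=-2.534: |R|=0.43961 <1
  x=-5.554: |R|=1.08311 >1
  x=-5.244: |R|=1.03793 >1
  x=-5.203: |R|=1.03171 >1
So |R|<1 on (-5.0000, 0).

(-5.0000,0); λ=-12 ⇒ h* = (5)/12 = 0.4167.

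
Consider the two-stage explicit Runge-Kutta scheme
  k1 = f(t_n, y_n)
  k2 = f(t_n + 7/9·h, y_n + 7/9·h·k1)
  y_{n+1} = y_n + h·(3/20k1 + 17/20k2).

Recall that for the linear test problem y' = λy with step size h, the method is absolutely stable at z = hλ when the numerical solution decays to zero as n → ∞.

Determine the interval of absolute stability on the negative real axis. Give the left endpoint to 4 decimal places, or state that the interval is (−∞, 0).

Set f=λy, z=hλ:
  k1=λy_n ⇒ h·k1=z·y_n;  k2=λ(1+7/9z)y_n ⇒ h·k2=z(1+7/9z)y_n
  y_{n+1}/y_n = 1 + 3/20z + 17/20z(1+7/9z) = 1 + z + 119/180z²
  R(z) = 1 + z + 119/180z².

Find x<0 with |R(x)|<1.
x=-0.97: |R|=0.6520
R=1: x+119/180x²=0 ⇒ x=−180/119=-1.5126; min R=1−1/(4·119/180)=0.6218>−1
Confirm numerically:
  x=-1.442: |R|=0.93269 <1
  x=-1.077: |R|=0.68984 <1
  x=-0.609: |R|=0.63619 <1
  x=-2.077: |R|=1.77499 >1
  x=-1.618: |R|=1.11274 >1
So |R|<1 on (-1.5126, 0).

(-1.5126, 0).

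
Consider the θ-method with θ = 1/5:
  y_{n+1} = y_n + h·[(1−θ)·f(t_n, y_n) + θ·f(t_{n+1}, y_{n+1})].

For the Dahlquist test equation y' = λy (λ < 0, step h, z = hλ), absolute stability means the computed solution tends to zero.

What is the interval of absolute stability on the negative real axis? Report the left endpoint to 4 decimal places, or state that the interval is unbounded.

Set f=λy, z=hλ:
  y_{n+1} = y_n + z·[4/5·y_n + 1/5·y_{n+1}] ⇒ (1 − 1/5z)y_{n+1} = (1 + 4/5z)y_n
  ⇒ R(z) = (1 + 4/5z)/(1 − 1/5z).

Solve |R(x)|<1 on ℝ⁻.
x=-1.64: |R|=0.2349
R=−1: 1+4/5x = −1+1/5x ⇒ -3/5x=2 ⇒ x=2/(-3/5)=-3.3333
Confirm numerically:
  x=-2.918: |R|=0.84264 <1
  x=-2.770: |R|=0.78250 <1
  x=-2.731: |R|=0.76627 <1
  x=-2.449: |R|=0.64384 <1
  x=-3.785: |R|=1.15424 >1
  x=-3.702: |R|=1.12710 >1
Stable set (-3.3333, 0).

z∈(-3.3333,0).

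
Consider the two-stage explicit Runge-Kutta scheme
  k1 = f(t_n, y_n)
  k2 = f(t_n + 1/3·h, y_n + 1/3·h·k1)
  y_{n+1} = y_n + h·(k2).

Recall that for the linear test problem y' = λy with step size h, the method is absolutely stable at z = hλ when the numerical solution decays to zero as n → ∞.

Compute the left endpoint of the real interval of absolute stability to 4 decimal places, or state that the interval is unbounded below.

z* = -3.0000.

Test eqn y'=λy, z=hλ:
  k1=λy_n ⇒ h·k1=z·y_n;  k2=λ(1+1/3z)y_n ⇒ h·k2=z(1+1/3z)y_n
  y_{n+1}/y_n = 1 + z(1+1/3z) = 1 + z + 1/3z²
  ⇒ R(z) = 1 + z + 1/3z².

Boundary: |R(x)|=1, x<0.
x=-1.09: |R|=0.3060
R=1: x+1/3x²=0 ⇒ x=−3=-3.0000; min R=1−1/(4·1/3)=0.2500>−1
Confirm numerically:
  x=-2.941: |R|=0.94216 <1
  x=-2.555: |R|=0.62101 <1
  x=-1.849: |R|=0.29060 <1
  x=-1.709: |R|=0.26456 <1
  x=-3.568: |R|=1.67554 >1
  x=-3.416: |R|=1.47369 >1
  x=-3.287: |R|=1.31446 >1
Stable set (-3.0000, 0).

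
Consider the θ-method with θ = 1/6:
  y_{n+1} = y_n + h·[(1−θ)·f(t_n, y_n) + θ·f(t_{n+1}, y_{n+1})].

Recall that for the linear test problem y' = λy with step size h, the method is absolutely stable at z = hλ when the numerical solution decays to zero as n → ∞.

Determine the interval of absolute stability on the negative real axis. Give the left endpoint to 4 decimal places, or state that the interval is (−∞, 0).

On y'=λy, z=hλ:
  y_{n+1} = y_n + z·[5/6·y_n + 1/6·y_{n+1}] ⇒ (1 − 1/6z)y_{n+1} = (1 + 5/6z)y_n
  Hence R(z) = (1 + 5/6z)/(1 − 1/6z).

Boundary: |R(x)|=1, x<0.
x=-1.43: |R|=0.1548
R=−1: 1+5/6x = −1+1/6x ⇒ -2/3x=2 ⇒ x=2/(-2/3)=-3.0000
Confirm numerically:
  x=-2.198: |R|=0.60869 <1
  x=-1.461: |R|=0.17491 <1
  x=-1.309: |R|=0.07457 <1
  x=-3.270: |R|=1.11650 >1
  x=-3.247: |R|=1.10685 >1
  x=-3.195: |R|=1.08483 >1
Interval (-3.0000, 0).

(-3.0000, 0).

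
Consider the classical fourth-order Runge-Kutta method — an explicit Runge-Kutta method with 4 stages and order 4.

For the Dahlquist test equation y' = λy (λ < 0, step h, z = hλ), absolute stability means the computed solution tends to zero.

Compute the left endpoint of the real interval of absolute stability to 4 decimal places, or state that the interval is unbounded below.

With y'=λy (z=hλ):
  order 4, 4-stage ⇒ R(z)=1+z+z^2/2+z^3/6+z^4/24
  (e.g. R(-0.73)=0.48345, |R|=0.48345)

Find x<0 with |R(x)|<1.
x=-0.73: |R|=0.4834
|R(-2.57)|=0.7210 |R(-1.89)|=0.3025 |R(-1.82)|=0.2886
Bisect:
  x_lo=-3.5816 |R|=3.0312  x_hi=-0.1519 |R|=0.8590
  mid=-1.86675 |R|=0.29741 →hi
  mid=-2.72416 |R|=0.91167 →hi
  mid=-3.15286 |R|=1.71114 →lo
  mid=-2.93851 |R|=1.25667 →lo
  mid=-2.83133 |R|=1.07166 →lo
  mid=-2.77774 |R|=0.98868 →hi
  mid=-2.80454 |R|=1.02941 →lo
  mid=-2.79114 |R|=1.00885 →lo
  mid=-2.78444 |R|=0.99872 →hi
  mid=-2.78779 |R|=1.00377 →lo
  ...
  [-2.78549,-2.78528] ⇒ x*=-2.7853
So |R|<1 on (-2.7853, 0).

z* = -2.7853.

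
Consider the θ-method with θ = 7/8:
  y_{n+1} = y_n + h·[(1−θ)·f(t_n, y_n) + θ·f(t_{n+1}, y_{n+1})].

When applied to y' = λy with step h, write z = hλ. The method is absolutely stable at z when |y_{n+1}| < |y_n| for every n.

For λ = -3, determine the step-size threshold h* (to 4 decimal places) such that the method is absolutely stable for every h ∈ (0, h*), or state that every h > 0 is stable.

Set f=λy, z=hλ:
  y_{n+1} = y_n + z·[1/8·y_n + 7/8·y_{n+1}] ⇒ (1 − 7/8z)y_{n+1} = (1 + 1/8z)y_n
  ⇒ R(z) = (1 + 1/8z)/(1 − 7/8z).

Boundary: |R(x)|=1, x<0.
x=-1.56: |R|=0.3404
x=-2: |R|=0.2727
x=-10: |R|=0.0256
x=-100: |R|=0.1299
θ=7/8≥1/2 ⇒ |1+1/8x|<|1−7/8x| ∀x<0 ⇒ interval (−∞,0).

(−∞, 0) — no finite endpoint. Any h>0 works for λ=-3.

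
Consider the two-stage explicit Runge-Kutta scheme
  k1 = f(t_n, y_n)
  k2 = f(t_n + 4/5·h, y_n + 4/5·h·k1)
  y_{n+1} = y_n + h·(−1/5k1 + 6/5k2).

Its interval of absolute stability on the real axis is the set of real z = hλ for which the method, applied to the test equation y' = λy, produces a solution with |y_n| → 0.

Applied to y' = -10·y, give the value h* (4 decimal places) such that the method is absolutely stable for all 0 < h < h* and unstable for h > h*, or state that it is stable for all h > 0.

Test eqn y'=λy, z=hλ:
  k1=λy_n ⇒ h·k1=z·y_n;  k2=λ(1+4/5z)y_n ⇒ h·k2=z(1+4/5z)y_n
  y_{n+1}/y_n = 1 − 1/5z + 6/5z(1+4/5z) = 1 + z + 24/25z²
  R(z) = 1 + z + 24/25z².

Solve |R(x)|<1 on ℝ⁻.
x=-1.63: |R|=1.9206
R=1: x+24/25x²=0 ⇒ x=−25/24=-1.0417; min R=1−1/(4·24/25)=0.7396>−1
Confirm numerically:
  x=-0.531: |R|=0.73968 <1
  x=-0.475: |R|=0.74160 <1
  x=-0.452: |R|=0.74413 <1
  x=-0.432: |R|=0.74716 <1
  x=-1.637: |R|=1.93558 >1
  x=-1.603: |R|=1.86382 >1
  x=-1.357: |R|=1.41079 >1
Stable set (-1.0417, 0).

(-1.0417,0); λ=-10 ⇒ h* = (25/24)/10 = 0.1042.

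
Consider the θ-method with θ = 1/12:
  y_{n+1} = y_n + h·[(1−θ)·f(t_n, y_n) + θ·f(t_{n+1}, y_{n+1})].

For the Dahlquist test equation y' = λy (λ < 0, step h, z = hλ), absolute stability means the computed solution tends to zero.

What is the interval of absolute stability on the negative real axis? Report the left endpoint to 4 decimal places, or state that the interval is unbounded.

Test eqn y'=λy, z=hλ:
  y_{n+1} = y_n + z·[11/12·y_n + 1/12·y_{n+1}] ⇒ (1 − 1/12z)y_{n+1} = (1 + 11/12z)y_n
  Hence R(z) = (1 + 11/12z)/(1 − 1/12z).

Find x<0 with |R(x)|<1.
x=-1.47: |R|=0.3096
R=−1: 1+11/12x = −1+1/12x ⇒ -5/6x=2 ⇒ x=2/(-5/6)=-2.4000
Confirm numerically:
  x=-2.112: |R|=0.79592 <1
  x=-1.946: |R|=0.67446 <1
  x=-1.058: |R|=0.02772 <1
  x=-2.796: |R|=1.26764 >1
  x=-2.715: |R|=1.21407 >1
  x=-2.667: |R|=1.18204 >1
So |R|<1 on (-2.4000, 0).

(-2.4000, 0).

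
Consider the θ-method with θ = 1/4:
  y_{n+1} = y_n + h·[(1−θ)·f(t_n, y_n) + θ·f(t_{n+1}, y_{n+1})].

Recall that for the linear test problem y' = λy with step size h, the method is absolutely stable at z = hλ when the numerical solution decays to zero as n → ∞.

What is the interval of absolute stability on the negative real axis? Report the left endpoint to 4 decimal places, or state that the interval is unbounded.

z∈(-4.0000,0).

On y'=λy, z=hλ:
  y_{n+1} = y_n + z·[3/4·y_n + 1/4·y_{n+1}] ⇒ (1 − 1/4z)y_{n+1} = (1 + 3/4z)y_n
  ⇒ R(z) = (1 + 3/4z)/(1 − 1/4z).

Need |R(x)|<1, x<0.
x=-0.8: |R|=0.3333
R=−1: 1+3/4x = −1+1/4x ⇒ -1/2x=2 ⇒ x=2/(-1/2)=-4.0000
Confirm numerically:
  x=-3.492: |R|=0.86439 <1
  x=-3.238: |R|=0.78944 <1
  x=-2.351: |R|=0.48071 <1
  x=-1.740: |R|=0.21254 <1
  x=-4.471: |R|=1.11120 >1
  x=-4.077: |R|=1.01907 >1
Stable set (-4.0000, 0).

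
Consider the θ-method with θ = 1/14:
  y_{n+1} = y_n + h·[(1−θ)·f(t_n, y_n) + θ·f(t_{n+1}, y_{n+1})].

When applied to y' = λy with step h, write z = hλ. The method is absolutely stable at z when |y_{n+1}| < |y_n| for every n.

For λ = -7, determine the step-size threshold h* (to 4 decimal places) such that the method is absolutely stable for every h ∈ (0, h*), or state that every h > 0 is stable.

Test eqn y'=λy, z=hλ:
  y_{n+1} = y_n + z·[13/14·y_n + 1/14·y_{n+1}] ⇒ (1 − 1/14z)y_{n+1} = (1 + 13/14z)y_n
  R(z) = (1 + 13/14z)/(1 − 1/14z).

Find x<0 with |R(x)|<1.
x=-0.78: |R|=0.2612
R=−1: 1+13/14x = −1+1/14x ⇒ -6/7x=2 ⇒ x=2/(-6/7)=-2.3333
Confirm numerically:
  x=-2.117: |R|=0.83893 <1
  x=-1.559: |R|=0.40279 <1
  x=-1.285: |R|=0.17697 <1
  x=-2.641: |R|=1.22186 >1
  x=-2.510: |R|=1.12841 >1
So |R|<1 on (-2.3333, 0).

(-2.3333,0); λ=-7 ⇒ h* = (7/3)/7 = 0.3333.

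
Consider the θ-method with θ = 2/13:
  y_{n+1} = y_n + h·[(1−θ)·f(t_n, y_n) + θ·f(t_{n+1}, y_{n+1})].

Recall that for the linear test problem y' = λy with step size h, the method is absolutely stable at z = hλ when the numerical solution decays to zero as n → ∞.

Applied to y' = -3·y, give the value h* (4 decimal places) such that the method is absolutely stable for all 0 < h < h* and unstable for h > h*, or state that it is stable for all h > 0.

(-2.8889,0); λ=-3 ⇒ h* = (26/9)/3 = 0.9630.

Test eqn y'=λy, z=hλ:
  y_{n+1} = y_n + z·[11/13·y_n + 2/13·y_{n+1}] ⇒ (1 − 2/13z)y_{n+1} = (1 + 11/13z)y_n
  so R(z) = (1 + 11/13z)/(1 − 2/13z).

Boundary: |R(x)|=1, x<0.
x=-1.46: |R|=0.1922
R=−1: 1+11/13x = −1+2/13x ⇒ -9/13x=2 ⇒ x=2/(-9/13)=-2.8889
Confirm numerically:
  x=-2.538: |R|=0.82529 <1
  x=-2.457: |R|=0.78302 <1
  x=-1.631: |R|=0.30384 <1
  x=-1.456: |R|=0.18954 <1
  x=-3.291: |R|=1.18481 >1
  x=-3.233: |R|=1.15910 >1
  x=-3.047: |R|=1.07453 >1
Interval (-2.8889, 0).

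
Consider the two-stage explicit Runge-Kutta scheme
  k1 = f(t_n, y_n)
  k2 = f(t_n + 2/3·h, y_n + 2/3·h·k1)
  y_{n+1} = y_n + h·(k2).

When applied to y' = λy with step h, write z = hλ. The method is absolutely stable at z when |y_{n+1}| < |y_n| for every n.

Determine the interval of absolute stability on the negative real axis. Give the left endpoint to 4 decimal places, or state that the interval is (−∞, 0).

On y'=λy, z=hλ:
  k1=λy_n ⇒ h·k1=z·y_n;  k2=λ(1+2/3z)y_n ⇒ h·k2=z(1+2/3z)y_n
  y_{n+1}/y_n = 1 + z(1+2/3z) = 1 + z + 2/3z²
  R(z) = 1 + z + 2/3z².

Need |R(x)|<1, x<0.
x=-0.33: |R|=0.7426
R=1: x+2/3x²=0 ⇒ x=−3/2=-1.5000; min R=1−1/(4·2/3)=0.6250>−1
Confirm numerically:
  x=-1.329: |R|=0.84849 <1
  x=-1.242: |R|=0.78638 <1
  x=-1.023: |R|=0.67469 <1
  x=-1.597: |R|=1.10327 >1
  x=-1.572: |R|=1.07546 >1
Interval (-1.5000, 0).

z∈(-1.5000,0).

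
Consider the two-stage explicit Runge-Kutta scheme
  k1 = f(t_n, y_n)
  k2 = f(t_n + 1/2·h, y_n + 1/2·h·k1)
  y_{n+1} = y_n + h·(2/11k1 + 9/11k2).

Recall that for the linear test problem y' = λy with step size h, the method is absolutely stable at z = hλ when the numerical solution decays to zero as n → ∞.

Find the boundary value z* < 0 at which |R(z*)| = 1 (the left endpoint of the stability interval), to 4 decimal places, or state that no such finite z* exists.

left endpoint -2.4444.

With y'=λy (z=hλ):
  k1=λy_n ⇒ h·k1=z·y_n;  k2=λ(1+1/2z)y_n ⇒ h·k2=z(1+1/2z)y_n
  y_{n+1}/y_n = 1 + 2/11z + 9/11z(1+1/2z) = 1 + z + 9/22z²
  so R(z) = 1 + z + 9/22z².

Find x<0 with |R(x)|<1.
x=-0.38: |R|=0.6791
R=1: x+9/22x²=0 ⇒ x=−22/9=-2.4444; min R=1−1/(4·9/22)=0.3889>−1
Confirm numerically:
  x=-2.128: |R|=0.72452 <1
  x=-2.071: |R|=0.68361 <1
  x=-1.713: |R|=0.48742 <1
  x=-1.197: |R|=0.38915 <1
  x=-2.892: |R|=1.52950 >1
  x=-2.770: |R|=1.36891 >1
  x=-2.698: |R|=1.27986 >1
Interval (-2.4444, 0).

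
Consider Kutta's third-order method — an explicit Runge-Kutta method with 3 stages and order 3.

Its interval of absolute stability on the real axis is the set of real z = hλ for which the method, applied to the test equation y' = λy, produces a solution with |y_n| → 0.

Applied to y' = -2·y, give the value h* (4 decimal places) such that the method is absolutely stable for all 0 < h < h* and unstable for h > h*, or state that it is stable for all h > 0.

(-2.5127,0); λ=-2 ⇒ h* = 1.2564.

Test eqn y'=λy, z=hλ:
  order 3, 3-stage ⇒ R(z)=1+z+z^2/2+z^3/6
  (e.g. R(-0.33)=0.71846, |R|=0.71846)

Boundary: |R(x)|=1, x<0.
x=-0.33: |R|=0.7185
|R(-2.55)|=1.0623 |R(-1.7)|=0.0738 |R(-1.15)|=0.2578
Bisect:
  x_lo=-3.0909 |R|=2.2357  x_hi=-0.0564 |R|=0.9452
  mid=-1.57363 |R|=0.01506 →hi
  mid=-2.33227 |R|=0.72692 →hi
  mid=-2.71159 |R|=1.35816 →lo
  mid=-2.52193 |R|=1.01517 →lo
  mid=-2.42710 |R|=0.86463 →hi
  mid=-2.47452 |R|=0.93824 →hi
  mid=-2.49822 |R|=0.97628 →hi
  mid=-2.51008 |R|=0.99562 →hi
  ...
  [-2.51286,-2.51267] ⇒ x*=-2.5127
So |R|<1 on (-2.5127, 0).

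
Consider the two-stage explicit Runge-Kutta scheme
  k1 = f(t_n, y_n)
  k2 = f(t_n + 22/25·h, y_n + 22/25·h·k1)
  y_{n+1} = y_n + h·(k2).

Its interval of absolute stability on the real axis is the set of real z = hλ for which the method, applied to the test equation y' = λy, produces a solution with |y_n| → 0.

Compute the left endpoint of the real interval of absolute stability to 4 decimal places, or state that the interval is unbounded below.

z* = -1.1364.

On y'=λy, z=hλ:
  k1=λy_n ⇒ h·k1=z·y_n;  k2=λ(1+22/25z)y_n ⇒ h·k2=z(1+22/25z)y_n
  y_{n+1}/y_n = 1 + z(1+22/25z) = 1 + z + 22/25z²
  R(z) = 1 + z + 22/25z².

Need |R(x)|<1, x<0.
x=-1.44: |R|=1.3848
R=1: x+22/25x²=0 ⇒ x=−25/22=-1.1364; min R=1−1/(4·22/25)=0.7159>−1
Confirm numerically:
  x=-1.084: |R|=0.95005 <1
  x=-0.829: |R|=0.77577 <1
  x=-0.739: |R|=0.74159 <1
  x=-0.654: |R|=0.72239 <1
  x=-1.673: |R|=1.79006 >1
  x=-1.615: |R|=1.68024 >1
  x=-1.175: |R|=1.03995 >1
Interval (-1.1364, 0).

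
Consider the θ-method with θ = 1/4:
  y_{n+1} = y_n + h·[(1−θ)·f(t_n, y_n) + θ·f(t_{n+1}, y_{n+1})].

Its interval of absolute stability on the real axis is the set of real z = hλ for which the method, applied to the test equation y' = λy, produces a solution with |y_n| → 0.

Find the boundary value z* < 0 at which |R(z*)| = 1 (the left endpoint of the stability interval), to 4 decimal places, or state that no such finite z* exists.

left endpoint -4.0000.

Test eqn y'=λy, z=hλ:
  y_{n+1} = y_n + z·[3/4·y_n + 1/4·y_{n+1}] ⇒ (1 − 1/4z)y_{n+1} = (1 + 3/4z)y_n
  Hence R(z) = (1 + 3/4z)/(1 − 1/4z).

Find x<0 with |R(x)|<1.
x=-1.53: |R|=0.1067
R=−1: 1+3/4x = −1+1/4x ⇒ -1/2x=2 ⇒ x=2/(-1/2)=-4.0000
Confirm numerically:
  x=-3.383: |R|=0.83286 <1
  x=-2.413: |R|=0.50507 <1
  x=-2.230: |R|=0.43178 <1
  x=-2.037: |R|=0.34968 <1
  x=-4.240: |R|=1.05825 >1
  x=-4.020: |R|=1.00499 >1
Interval (-4.0000, 0).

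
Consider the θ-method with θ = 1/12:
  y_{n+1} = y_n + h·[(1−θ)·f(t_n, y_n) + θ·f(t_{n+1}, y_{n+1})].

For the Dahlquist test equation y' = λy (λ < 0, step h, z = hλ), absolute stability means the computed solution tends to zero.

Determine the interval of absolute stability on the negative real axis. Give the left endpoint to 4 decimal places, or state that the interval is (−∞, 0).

z∈(-2.4000,0).

Set f=λy, z=hλ:
  y_{n+1} = y_n + z·[11/12·y_n + 1/12·y_{n+1}] ⇒ (1 − 1/12z)y_{n+1} = (1 + 11/12z)y_n
  Hence R(z) = (1 + 11/12z)/(1 − 1/12z).

Need |R(x)|<1, x<0.
x=-0.57: |R|=0.4558
R=−1: 1+11/12x = −1+1/12x ⇒ -5/6x=2 ⇒ x=2/(-5/6)=-2.4000
Confirm numerically:
  x=-1.649: |R|=0.44978 <1
  x=-1.375: |R|=0.23364 <1
  x=-1.337: |R|=0.20297 <1
  x=-2.895: |R|=1.33233 >1
  x=-2.636: |R|=1.16125 >1
So |R|<1 on (-2.4000, 0).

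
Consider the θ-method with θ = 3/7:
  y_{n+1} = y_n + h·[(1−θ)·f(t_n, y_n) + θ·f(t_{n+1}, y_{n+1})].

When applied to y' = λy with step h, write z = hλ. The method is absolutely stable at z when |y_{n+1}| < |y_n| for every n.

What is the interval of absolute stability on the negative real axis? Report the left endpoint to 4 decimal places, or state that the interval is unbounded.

Test eqn y'=λy, z=hλ:
  y_{n+1} = y_n + z·[4/7·y_n + 3/7·y_{n+1}] ⇒ (1 − 3/7z)y_{n+1} = (1 + 4/7z)y_n
  Hence R(z) = (1 + 4/7z)/(1 − 3/7z).

Solve |R(x)|<1 on ℝ⁻.
x=-0.57: |R|=0.5419
R=−1: 1+4/7x = −1+3/7x ⇒ -1/7x=2 ⇒ x=2/(-1/7)=-14.0000
Confirm numerically:
  x=-13.647: |R|=0.99264 <1
  x=-13.635: |R|=0.99238 <1
  x=-9.930: |R|=0.88937 <1
  x=-14.427: |R|=1.00849 >1
  x=-14.037: |R|=1.00075 >1
So |R|<1 on (-14.0000, 0).

(-14.0000, 0).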